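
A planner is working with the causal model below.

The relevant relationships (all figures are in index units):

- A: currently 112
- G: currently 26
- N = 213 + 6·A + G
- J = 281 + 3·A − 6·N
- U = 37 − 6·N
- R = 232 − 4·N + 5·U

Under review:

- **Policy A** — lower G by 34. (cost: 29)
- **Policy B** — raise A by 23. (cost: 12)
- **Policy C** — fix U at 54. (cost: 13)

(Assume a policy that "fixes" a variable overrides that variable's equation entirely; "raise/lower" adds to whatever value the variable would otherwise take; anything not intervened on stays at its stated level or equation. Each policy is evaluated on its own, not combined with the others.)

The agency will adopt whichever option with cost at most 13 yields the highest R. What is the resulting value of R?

-3142

Policy B (A + 23):
  A = 112 + 23 = 135
  G = 26
  N = 213 + 6·135 + 26 = 1049
  U = 37 − 6·1049 = -6257
  R = 232 − 4·1049 + 5·(-6257) = -35249
Policy C (U := 54):
  A = 112
  G = 26
  N = 213 + 6·112 + 26 = 911
  U = 54
  R = 232 − 4·911 + 5·54 = -3142
Comparing — Policy B: R=-35249, Policy C: R=-3142. Highest is -3142 (Policy C).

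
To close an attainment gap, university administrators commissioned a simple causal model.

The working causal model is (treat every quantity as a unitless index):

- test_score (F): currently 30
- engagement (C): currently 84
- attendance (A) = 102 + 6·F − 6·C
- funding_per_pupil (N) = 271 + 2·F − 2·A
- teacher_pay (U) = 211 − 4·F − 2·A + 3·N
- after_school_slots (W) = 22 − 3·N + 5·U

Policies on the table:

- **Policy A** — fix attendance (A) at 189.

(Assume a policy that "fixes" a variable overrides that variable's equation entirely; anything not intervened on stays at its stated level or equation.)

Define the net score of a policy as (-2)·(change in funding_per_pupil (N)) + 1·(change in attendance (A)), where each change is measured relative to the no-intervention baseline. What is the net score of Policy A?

2055

Baseline:
  F = 30
  C = 84
  A = 102 + 6·30 − 6·84 = -222
  N = 271 + 2·30 − 2·(-222) = 775
Policy A (A := 189):
  F = 30
  C = 84
  A = 189
  N = 271 + 2·30 − 2·189 = -47
ΔN = -47 − 775 = -822; ΔA = 189 − (-222) = 411
Score = (-2)·(-822) + 1·411 = 2055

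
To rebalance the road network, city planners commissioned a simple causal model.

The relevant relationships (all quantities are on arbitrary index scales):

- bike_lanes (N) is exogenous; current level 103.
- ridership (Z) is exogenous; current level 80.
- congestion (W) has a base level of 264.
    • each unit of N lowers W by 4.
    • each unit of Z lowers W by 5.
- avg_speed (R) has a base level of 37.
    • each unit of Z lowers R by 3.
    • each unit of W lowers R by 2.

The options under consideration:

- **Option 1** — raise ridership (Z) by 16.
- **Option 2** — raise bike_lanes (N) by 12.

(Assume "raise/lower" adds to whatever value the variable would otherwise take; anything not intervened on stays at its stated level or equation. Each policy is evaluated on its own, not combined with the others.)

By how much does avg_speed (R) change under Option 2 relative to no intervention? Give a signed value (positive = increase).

96

Baseline:
  N = 103
  Z = 80
  W = 264 − 4·103 − 5·80 = -548
  R = 37 − 3·80 − 2·(-548) = 893
Option 2 (N + 12):
  N = 103 + 12 = 115
  Z = 80
  W = 264 − 4·115 − 5·80 = -596
  R = 37 − 3·80 − 2·(-596) = 989
Change in R: 989 − 893 = 96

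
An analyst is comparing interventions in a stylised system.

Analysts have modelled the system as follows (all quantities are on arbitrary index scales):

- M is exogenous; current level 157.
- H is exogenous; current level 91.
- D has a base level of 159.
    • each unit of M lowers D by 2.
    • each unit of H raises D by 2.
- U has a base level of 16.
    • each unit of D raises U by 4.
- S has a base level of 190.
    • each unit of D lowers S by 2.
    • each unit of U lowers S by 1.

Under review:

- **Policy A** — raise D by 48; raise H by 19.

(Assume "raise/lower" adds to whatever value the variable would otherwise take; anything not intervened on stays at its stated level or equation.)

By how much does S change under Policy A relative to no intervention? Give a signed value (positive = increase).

-516

Baseline:
  M = 157
  H = 91
  D = 159 − 2·157 + 2·91 = 27
  U = 16 + 4·27 = 124
  S = 190 − 2·27 − 124 = 12
Policy A (D + 48, H + 19):
  M = 157
  H = 91 + 19 = 110
  D = 159 − 2·157 + 2·110 (+48 from intervention) = 113
  U = 16 + 4·113 = 468
  S = 190 − 2·113 − 468 = -504
Change in S: -504 − 12 = -516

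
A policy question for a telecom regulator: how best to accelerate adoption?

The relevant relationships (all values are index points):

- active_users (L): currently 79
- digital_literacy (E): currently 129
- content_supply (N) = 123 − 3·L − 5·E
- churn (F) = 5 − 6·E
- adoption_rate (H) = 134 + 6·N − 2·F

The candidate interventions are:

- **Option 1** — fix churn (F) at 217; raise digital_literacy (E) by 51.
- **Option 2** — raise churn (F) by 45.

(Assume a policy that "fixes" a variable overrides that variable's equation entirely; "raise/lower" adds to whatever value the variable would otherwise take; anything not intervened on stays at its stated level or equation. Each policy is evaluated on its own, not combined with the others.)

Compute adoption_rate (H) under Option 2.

-2972

Option 2 (F + 45):
  L = 79
  E = 129
  N = 123 − 3·79 − 5·129 = -759
  F = 5 − 6·129 (+45 from intervention) = -724
  H = 134 + 6·(-759) − 2·(-724) = -2972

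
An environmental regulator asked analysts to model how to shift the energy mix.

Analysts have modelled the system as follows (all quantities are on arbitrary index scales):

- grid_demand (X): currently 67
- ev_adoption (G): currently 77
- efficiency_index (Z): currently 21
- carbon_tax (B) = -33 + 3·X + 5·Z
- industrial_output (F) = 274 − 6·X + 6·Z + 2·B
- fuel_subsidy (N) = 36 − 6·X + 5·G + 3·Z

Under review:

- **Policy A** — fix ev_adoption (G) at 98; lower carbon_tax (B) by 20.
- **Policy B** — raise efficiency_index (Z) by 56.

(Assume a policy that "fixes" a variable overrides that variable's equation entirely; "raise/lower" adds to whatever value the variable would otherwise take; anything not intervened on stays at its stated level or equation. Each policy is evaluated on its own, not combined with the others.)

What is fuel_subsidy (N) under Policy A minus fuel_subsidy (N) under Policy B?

-63

Policy A (G := 98, B − 20):
  X = 67
  G = 98
  Z = 21
  N = 36 − 6·67 + 5·98 + 3·21 = 187
Policy B (Z + 56):
  X = 67
  G = 77
  Z = 21 + 56 = 77
  N = 36 − 6·67 + 5·77 + 3·77 = 250
N: 187 − 250 = -63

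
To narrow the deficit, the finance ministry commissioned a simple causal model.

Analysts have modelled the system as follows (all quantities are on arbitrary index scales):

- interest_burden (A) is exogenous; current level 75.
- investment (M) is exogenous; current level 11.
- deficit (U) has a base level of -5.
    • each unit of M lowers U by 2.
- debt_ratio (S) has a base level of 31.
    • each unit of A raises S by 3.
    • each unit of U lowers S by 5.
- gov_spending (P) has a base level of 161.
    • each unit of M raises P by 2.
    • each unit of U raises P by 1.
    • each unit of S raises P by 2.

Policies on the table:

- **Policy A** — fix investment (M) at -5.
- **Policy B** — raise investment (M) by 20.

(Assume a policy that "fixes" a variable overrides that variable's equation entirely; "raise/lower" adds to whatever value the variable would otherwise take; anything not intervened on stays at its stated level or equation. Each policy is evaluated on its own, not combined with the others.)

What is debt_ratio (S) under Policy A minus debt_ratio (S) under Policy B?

Policy A (M := -5):
  A = 75
  M = -5
  U = -5 − 2·(-5) = 5
  S = 31 + 3·75 − 5·5 = 231
Policy B (M + 20):
  A = 75
  M = 11 + 20 = 31
  U = -5 − 2·31 = -67
  S = 31 + 3·75 − 5·(-67) = 591
S: 231 − 591 = -360

-360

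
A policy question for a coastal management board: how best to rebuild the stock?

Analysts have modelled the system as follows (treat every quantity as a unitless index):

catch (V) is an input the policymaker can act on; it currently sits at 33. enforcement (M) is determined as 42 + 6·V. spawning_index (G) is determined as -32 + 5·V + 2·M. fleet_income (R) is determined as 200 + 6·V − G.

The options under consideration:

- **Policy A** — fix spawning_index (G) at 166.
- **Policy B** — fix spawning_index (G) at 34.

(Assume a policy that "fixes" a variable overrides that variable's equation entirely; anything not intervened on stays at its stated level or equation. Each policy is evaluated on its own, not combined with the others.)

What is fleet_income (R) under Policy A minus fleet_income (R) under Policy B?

Policy A (G := 166):
  V = 33
  M = 42 + 6·33 = 240
  G = 166
  R = 200 + 6·33 − 166 = 232
Policy B (G := 34):
  V = 33
  M = 42 + 6·33 = 240
  G = 34
  R = 200 + 6·33 − 34 = 364
R: 232 − 364 = -132

-132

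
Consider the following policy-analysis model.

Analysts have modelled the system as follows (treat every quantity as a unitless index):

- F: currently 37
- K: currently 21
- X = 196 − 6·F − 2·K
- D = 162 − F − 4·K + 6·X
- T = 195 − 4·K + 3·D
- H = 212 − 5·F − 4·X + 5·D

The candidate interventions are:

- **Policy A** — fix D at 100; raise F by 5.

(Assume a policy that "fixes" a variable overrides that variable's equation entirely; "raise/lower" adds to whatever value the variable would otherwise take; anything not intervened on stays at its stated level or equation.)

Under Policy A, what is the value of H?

Policy A (D := 100, F + 5):
  F = 37 + 5 = 42
  K = 21
  X = 196 − 6·42 − 2·21 = -98
  D = 100
  H = 212 − 5·42 − 4·(-98) + 5·100 = 894

894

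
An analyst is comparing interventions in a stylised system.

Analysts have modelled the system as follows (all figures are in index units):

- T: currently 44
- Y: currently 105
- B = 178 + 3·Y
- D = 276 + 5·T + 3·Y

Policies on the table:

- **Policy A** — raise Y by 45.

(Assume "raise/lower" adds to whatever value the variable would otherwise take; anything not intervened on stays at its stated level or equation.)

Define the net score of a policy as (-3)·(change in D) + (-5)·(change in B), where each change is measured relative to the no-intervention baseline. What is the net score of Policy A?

-1080

Baseline:
  T = 44
  Y = 105
  B = 178 + 3·105 = 493
  D = 276 + 5·44 + 3·105 = 811
Policy A (Y + 45):
  T = 44
  Y = 105 + 45 = 150
  B = 178 + 3·150 = 628
  D = 276 + 5·44 + 3·150 = 946
ΔD = 946 − 811 = 135; ΔB = 628 − 493 = 135
Score = (-3)·135 + (-5)·135 = -1080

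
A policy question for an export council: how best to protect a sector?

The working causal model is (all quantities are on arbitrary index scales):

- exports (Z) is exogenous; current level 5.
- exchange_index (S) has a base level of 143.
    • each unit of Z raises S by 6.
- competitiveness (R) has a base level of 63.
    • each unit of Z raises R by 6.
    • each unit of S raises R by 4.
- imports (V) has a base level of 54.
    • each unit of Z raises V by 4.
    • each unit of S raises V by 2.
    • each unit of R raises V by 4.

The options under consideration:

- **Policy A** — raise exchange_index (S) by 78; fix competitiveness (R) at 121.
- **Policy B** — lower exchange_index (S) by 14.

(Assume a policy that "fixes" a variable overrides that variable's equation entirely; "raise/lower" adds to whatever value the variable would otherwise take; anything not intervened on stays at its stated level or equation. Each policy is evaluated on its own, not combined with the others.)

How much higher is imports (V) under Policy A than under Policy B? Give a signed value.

Policy A (S + 78, R := 121):
  Z = 5
  S = 143 + 6·5 (+78 from intervention) = 251
  R = 121
  V = 54 + 4·5 + 2·251 + 4·121 = 1060
Policy B (S − 14):
  Z = 5
  S = 143 + 6·5 (−14 from intervention) = 159
  R = 63 + 6·5 + 4·159 = 729
  V = 54 + 4·5 + 2·159 + 4·729 = 3308
V: 1060 − 3308 = -2248

-2248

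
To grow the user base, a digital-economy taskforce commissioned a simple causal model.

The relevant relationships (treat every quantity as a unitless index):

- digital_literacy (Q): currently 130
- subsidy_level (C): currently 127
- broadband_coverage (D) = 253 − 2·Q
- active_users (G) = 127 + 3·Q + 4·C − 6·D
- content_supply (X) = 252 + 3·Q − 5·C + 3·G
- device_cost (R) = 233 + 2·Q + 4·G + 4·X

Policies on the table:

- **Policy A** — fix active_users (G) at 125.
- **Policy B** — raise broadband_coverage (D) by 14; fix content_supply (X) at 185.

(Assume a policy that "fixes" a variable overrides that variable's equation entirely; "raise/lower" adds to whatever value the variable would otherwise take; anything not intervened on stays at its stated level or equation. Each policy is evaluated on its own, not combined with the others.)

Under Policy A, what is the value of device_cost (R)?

Policy A (G := 125):
  Q = 130
  C = 127
  D = 253 − 2·130 = -7
  G = 125
  X = 252 + 3·130 − 5·127 + 3·125 = 382
  R = 233 + 2·130 + 4·125 + 4·382 = 2521

2521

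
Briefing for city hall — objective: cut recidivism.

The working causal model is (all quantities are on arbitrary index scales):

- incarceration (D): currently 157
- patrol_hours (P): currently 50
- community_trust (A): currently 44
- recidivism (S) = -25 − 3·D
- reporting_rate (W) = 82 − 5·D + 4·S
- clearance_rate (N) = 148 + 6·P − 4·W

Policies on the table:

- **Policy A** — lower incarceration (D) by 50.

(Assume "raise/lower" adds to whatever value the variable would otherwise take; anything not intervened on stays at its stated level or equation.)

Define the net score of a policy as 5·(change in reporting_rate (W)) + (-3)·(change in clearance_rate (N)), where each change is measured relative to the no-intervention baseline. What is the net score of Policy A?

Baseline:
  D = 157
  P = 50
  S = -25 − 3·157 = -496
  W = 82 − 5·157 + 4·(-496) = -2687
  N = 148 + 6·50 − 4·(-2687) = 11196
Policy A (D − 50):
  D = 157 − 50 = 107
  P = 50
  S = -25 − 3·107 = -346
  W = 82 − 5·107 + 4·(-346) = -1837
  N = 148 + 6·50 − 4·(-1837) = 7796
ΔW = -1837 − (-2687) = 850; ΔN = 7796 − 11196 = -3400
Score = 5·850 + (-3)·(-3400) = 14450

14450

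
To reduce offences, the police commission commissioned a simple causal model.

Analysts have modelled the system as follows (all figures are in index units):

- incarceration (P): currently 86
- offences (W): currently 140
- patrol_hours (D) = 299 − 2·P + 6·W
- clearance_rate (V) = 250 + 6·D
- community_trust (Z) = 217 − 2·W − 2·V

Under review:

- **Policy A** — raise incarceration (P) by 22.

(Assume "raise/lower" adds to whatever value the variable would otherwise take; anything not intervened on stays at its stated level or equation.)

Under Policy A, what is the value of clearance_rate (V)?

Policy A (P + 22):
  P = 86 + 22 = 108
  W = 140
  D = 299 − 2·108 + 6·140 = 923
  V = 250 + 6·923 = 5788

5788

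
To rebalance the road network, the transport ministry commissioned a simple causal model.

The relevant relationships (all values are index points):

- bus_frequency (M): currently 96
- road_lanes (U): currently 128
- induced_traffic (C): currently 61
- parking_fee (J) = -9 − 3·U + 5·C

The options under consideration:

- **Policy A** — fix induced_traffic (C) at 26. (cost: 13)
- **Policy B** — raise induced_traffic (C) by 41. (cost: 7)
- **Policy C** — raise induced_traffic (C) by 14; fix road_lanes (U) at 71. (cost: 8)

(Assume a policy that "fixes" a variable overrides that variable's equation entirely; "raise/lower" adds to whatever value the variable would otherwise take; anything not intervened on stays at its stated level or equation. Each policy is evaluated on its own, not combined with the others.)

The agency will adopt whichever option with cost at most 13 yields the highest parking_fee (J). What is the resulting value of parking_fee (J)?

Policy A (C := 26):
  U = 128
  C = 26
  J = -9 − 3·128 + 5·26 = -263
Policy B (C + 41):
  U = 128
  C = 61 + 41 = 102
  J = -9 − 3·128 + 5·102 = 117
Policy C (C + 14, U := 71):
  U = 71
  C = 61 + 14 = 75
  J = -9 − 3·71 + 5·75 = 153
Comparing — Policy A: J=-263, Policy B: J=117, Policy C: J=153. Highest is 153 (Policy C).

153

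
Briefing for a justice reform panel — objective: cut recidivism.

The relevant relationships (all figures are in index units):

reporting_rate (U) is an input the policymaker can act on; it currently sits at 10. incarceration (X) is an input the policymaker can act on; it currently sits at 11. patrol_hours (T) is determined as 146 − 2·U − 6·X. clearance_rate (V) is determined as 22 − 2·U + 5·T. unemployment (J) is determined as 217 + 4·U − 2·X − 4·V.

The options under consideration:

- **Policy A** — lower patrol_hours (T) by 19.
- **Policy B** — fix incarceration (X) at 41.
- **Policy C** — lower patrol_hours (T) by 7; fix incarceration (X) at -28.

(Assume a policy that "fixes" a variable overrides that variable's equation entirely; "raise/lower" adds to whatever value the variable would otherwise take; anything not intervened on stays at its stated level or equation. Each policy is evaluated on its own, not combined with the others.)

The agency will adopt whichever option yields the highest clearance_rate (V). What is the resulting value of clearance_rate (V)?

1437

Policy A (T − 19):
  U = 10
  X = 11
  T = 146 − 2·10 − 6·11 (−19 from intervention) = 41
  V = 22 − 2·10 + 5·41 = 207
Policy B (X := 41):
  U = 10
  X = 41
  T = 146 − 2·10 − 6·41 = -120
  V = 22 − 2·10 + 5·(-120) = -598
Policy C (T − 7, X := -28):
  U = 10
  X = -28
  T = 146 − 2·10 − 6·(-28) (−7 from intervention) = 287
  V = 22 − 2·10 + 5·287 = 1437
Comparing — Policy A: V=207, Policy B: V=-598, Policy C: V=1437. Highest is 1437 (Policy C).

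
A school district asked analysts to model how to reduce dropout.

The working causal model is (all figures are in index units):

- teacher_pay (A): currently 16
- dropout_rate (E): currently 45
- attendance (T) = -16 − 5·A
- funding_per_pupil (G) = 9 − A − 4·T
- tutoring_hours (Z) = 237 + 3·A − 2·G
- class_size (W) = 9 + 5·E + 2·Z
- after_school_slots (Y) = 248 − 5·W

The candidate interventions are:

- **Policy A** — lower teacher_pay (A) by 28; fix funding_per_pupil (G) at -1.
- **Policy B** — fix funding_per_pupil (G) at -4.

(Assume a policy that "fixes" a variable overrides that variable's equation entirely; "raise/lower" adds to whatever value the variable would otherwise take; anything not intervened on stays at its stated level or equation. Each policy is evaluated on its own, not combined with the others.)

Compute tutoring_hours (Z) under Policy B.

293

Policy B (G := -4):
  A = 16
  T = -16 − 5·16 = -96
  G = -4
  Z = 237 + 3·16 − 2·(-4) = 293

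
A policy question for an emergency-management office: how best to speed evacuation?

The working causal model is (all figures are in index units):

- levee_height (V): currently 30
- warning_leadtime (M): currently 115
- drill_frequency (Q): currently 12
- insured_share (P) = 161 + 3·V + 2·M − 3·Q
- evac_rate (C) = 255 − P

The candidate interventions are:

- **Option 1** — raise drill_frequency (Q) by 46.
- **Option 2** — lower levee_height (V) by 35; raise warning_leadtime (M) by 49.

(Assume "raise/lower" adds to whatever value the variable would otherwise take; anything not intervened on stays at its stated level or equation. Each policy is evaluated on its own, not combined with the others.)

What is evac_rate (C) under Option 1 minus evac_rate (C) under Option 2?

Option 1 (Q + 46):
  V = 30
  M = 115
  Q = 12 + 46 = 58
  P = 161 + 3·30 + 2·115 − 3·58 = 307
  C = 255 − 307 = -52
Option 2 (V − 35, M + 49):
  V = 30 − 35 = -5
  M = 115 + 49 = 164
  Q = 12
  P = 161 + 3·(-5) + 2·164 − 3·12 = 438
  C = 255 − 438 = -183
C: -52 − (-183) = 131

131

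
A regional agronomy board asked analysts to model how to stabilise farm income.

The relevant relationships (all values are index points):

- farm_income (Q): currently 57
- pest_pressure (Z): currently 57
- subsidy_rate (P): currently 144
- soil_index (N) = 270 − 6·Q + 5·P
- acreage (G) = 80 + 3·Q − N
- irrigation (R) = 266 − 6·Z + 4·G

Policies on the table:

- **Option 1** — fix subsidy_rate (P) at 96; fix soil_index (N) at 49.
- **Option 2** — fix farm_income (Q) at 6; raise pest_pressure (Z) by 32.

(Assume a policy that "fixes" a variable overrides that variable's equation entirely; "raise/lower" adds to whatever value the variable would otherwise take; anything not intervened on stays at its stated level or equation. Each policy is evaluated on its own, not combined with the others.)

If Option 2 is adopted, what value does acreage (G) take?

-856

Option 2 (Q := 6, Z + 32):
  Q = 6
  P = 144
  N = 270 − 6·6 + 5·144 = 954
  G = 80 + 3·6 − 954 = -856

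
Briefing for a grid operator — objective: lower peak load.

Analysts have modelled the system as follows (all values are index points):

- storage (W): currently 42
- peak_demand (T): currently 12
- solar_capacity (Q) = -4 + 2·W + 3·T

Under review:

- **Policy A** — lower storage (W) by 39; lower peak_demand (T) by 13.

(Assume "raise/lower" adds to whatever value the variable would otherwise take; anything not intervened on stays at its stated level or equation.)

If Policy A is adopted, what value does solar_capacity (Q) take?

Policy A (W − 39, T − 13):
  W = 42 − 39 = 3
  T = 12 − 13 = -1
  Q = -4 + 2·3 + 3·(-1) = -1

-1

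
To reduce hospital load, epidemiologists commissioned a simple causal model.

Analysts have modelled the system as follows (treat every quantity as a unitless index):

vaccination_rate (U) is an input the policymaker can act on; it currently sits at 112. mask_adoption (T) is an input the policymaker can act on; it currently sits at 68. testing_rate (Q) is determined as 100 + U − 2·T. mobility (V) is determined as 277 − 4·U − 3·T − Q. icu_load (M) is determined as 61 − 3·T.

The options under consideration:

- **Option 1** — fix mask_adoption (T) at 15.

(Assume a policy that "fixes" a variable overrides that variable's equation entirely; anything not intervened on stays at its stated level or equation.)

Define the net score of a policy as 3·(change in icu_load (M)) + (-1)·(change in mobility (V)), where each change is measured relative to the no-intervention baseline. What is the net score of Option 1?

Baseline:
  U = 112
  T = 68
  Q = 100 + 112 − 2·68 = 76
  V = 277 − 4·112 − 3·68 − 76 = -451
  M = 61 − 3·68 = -143
Option 1 (T := 15):
  U = 112
  T = 15
  Q = 100 + 112 − 2·15 = 182
  V = 277 − 4·112 − 3·15 − 182 = -398
  M = 61 − 3·15 = 16
ΔM = 16 − (-143) = 159; ΔV = -398 − (-451) = 53
Score = 3·159 + (-1)·53 = 424

424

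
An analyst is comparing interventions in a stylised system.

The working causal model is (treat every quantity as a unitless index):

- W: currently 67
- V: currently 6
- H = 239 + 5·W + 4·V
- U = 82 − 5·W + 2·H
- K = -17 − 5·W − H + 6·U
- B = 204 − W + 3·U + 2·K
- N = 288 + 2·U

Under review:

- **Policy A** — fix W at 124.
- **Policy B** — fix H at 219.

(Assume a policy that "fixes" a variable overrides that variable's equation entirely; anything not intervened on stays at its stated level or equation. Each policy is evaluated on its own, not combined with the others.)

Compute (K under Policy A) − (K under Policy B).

5309

Policy A (W := 124):
  W = 124
  V = 6
  H = 239 + 5·124 + 4·6 = 883
  U = 82 − 5·124 + 2·883 = 1228
  K = -17 − 5·124 − 883 + 6·1228 = 5848
Policy B (H := 219):
  W = 67
  V = 6
  H = 219
  U = 82 − 5·67 + 2·219 = 185
  K = -17 − 5·67 − 219 + 6·185 = 539
K: 5848 − 539 = 5309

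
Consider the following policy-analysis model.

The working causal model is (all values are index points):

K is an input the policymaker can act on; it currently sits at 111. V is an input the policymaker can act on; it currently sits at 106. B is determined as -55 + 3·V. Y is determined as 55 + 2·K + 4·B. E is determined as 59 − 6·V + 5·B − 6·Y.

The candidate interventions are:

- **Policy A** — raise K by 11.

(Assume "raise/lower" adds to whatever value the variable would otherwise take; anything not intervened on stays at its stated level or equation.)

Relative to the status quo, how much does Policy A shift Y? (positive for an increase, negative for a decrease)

Baseline:
  K = 111
  V = 106
  B = -55 + 3·106 = 263
  Y = 55 + 2·111 + 4·263 = 1329
Policy A (K + 11):
  K = 111 + 11 = 122
  V = 106
  B = -55 + 3·106 = 263
  Y = 55 + 2·122 + 4·263 = 1351
Change in Y: 1351 − 1329 = 22

22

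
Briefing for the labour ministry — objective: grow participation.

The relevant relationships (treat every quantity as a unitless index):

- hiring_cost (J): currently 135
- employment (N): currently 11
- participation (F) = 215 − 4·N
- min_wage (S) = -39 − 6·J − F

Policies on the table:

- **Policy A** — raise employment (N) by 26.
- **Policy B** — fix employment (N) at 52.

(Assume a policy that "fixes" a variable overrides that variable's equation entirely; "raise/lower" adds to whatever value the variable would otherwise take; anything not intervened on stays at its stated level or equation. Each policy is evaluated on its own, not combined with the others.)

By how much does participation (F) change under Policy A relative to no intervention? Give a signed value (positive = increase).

-104

Baseline:
  N = 11
  F = 215 − 4·11 = 171
Policy A (N + 26):
  N = 11 + 26 = 37
  F = 215 − 4·37 = 67
Change in F: 67 − 171 = -104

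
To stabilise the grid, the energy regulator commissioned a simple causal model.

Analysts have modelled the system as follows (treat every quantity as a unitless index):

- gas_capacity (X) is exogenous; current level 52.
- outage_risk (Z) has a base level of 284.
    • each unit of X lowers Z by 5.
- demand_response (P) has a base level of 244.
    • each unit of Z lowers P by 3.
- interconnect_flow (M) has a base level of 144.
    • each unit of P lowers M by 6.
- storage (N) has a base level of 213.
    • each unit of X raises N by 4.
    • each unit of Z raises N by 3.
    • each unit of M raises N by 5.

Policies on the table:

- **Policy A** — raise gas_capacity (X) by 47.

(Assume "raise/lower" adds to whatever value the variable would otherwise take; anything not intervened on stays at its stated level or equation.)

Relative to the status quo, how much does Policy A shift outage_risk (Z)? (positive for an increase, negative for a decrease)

-235

Baseline:
  X = 52
  Z = 284 − 5·52 = 24
Policy A (X + 47):
  X = 52 + 47 = 99
  Z = 284 − 5·99 = -211
Change in Z: -211 − 24 = -235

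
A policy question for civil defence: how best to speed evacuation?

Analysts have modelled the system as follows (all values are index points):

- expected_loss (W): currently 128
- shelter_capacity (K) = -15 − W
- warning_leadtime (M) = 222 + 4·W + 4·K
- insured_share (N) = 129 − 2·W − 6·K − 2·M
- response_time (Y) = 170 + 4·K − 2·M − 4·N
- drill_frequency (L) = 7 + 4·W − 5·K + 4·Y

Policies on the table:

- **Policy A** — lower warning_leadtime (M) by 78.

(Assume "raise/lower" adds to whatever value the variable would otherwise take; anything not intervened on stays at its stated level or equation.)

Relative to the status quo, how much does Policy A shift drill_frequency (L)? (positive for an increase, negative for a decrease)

-1872

Baseline:
  W = 128
  K = -15 − 128 = -143
  M = 222 + 4·128 + 4·(-143) = 162
  N = 129 − 2·128 − 6·(-143) − 2·162 = 407
  Y = 170 + 4·(-143) − 2·162 − 4·407 = -2354
  L = 7 + 4·128 − 5·(-143) + 4·(-2354) = -8182
Policy A (M − 78):
  W = 128
  K = -15 − 128 = -143
  M = 222 + 4·128 + 4·(-143) (−78 from intervention) = 84
  N = 129 − 2·128 − 6·(-143) − 2·84 = 563
  Y = 170 + 4·(-143) − 2·84 − 4·563 = -2822
  L = 7 + 4·128 − 5·(-143) + 4·(-2822) = -10054
Change in L: -10054 − (-8182) = -1872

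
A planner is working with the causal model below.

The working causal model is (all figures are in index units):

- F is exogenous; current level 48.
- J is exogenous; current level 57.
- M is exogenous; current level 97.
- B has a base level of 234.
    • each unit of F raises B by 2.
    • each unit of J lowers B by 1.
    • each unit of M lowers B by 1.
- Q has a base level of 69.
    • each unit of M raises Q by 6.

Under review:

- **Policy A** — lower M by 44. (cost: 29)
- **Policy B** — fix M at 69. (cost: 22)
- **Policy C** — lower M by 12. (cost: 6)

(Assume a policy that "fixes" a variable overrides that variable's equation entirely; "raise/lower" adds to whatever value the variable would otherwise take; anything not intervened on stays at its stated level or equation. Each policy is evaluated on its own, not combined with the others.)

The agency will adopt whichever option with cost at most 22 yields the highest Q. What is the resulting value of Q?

Policy B (M := 69):
  M = 69
  Q = 69 + 6·69 = 483
Policy C (M − 12):
  M = 97 − 12 = 85
  Q = 69 + 6·85 = 579
Comparing — Policy B: Q=483, Policy C: Q=579. Highest is 579 (Policy C).

579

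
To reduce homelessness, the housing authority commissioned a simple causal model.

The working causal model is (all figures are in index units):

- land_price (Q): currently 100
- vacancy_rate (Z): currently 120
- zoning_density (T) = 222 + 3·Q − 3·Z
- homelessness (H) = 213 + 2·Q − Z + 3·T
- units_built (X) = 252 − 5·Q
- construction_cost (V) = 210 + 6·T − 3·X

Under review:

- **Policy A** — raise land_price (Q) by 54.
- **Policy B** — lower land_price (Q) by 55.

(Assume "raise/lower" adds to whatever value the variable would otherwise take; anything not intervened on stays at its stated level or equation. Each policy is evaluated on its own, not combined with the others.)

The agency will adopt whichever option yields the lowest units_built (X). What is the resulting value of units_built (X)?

Policy A (Q + 54):
  Q = 100 + 54 = 154
  X = 252 − 5·154 = -518
Policy B (Q − 55):
  Q = 100 − 55 = 45
  X = 252 − 5·45 = 27
Comparing — Policy A: X=-518, Policy B: X=27. Lowest is -518 (Policy A).

-518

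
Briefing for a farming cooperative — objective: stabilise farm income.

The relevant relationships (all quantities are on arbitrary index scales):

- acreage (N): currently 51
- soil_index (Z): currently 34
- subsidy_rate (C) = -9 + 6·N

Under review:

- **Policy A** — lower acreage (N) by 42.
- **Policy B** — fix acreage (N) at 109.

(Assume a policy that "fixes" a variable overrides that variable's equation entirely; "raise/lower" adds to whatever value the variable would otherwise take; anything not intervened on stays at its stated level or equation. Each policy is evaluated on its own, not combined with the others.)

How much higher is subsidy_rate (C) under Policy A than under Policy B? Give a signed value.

-600

Policy A (N − 42):
  N = 51 − 42 = 9
  C = -9 + 6·9 = 45
Policy B (N := 109):
  N = 109
  C = -9 + 6·109 = 645
C: 45 − 645 = -600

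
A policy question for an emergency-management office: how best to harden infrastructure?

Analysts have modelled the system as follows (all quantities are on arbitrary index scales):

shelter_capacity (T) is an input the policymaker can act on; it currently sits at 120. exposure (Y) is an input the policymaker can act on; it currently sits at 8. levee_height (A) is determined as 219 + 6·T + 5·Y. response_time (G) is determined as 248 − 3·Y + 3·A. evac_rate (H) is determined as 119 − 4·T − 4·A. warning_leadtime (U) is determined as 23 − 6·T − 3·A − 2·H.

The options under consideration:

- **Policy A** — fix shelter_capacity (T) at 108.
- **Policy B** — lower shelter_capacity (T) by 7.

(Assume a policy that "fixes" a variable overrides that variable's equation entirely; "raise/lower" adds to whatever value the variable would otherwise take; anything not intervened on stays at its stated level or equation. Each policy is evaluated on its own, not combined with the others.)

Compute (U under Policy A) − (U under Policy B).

-160

Policy A (T := 108):
  T = 108
  Y = 8
  A = 219 + 6·108 + 5·8 = 907
  H = 119 − 4·108 − 4·907 = -3941
  U = 23 − 6·108 − 3·907 − 2·(-3941) = 4536
Policy B (T − 7):
  T = 120 − 7 = 113
  Y = 8
  A = 219 + 6·113 + 5·8 = 937
  H = 119 − 4·113 − 4·937 = -4081
  U = 23 − 6·113 − 3·937 − 2·(-4081) = 4696
U: 4536 − 4696 = -160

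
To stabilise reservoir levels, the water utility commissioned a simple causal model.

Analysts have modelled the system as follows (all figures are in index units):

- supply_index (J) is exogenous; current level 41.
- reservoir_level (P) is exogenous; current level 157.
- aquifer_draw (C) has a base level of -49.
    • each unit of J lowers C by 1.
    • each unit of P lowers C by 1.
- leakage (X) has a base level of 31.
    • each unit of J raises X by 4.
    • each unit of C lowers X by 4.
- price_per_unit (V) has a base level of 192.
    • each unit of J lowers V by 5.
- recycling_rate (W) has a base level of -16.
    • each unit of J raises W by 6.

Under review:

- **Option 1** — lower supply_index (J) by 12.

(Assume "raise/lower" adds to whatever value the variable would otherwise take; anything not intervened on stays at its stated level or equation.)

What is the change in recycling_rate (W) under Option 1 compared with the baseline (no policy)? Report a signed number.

-72

Baseline:
  J = 41
  W = -16 + 6·41 = 230
Option 1 (J − 12):
  J = 41 − 12 = 29
  W = -16 + 6·29 = 158
Change in W: 158 − 230 = -72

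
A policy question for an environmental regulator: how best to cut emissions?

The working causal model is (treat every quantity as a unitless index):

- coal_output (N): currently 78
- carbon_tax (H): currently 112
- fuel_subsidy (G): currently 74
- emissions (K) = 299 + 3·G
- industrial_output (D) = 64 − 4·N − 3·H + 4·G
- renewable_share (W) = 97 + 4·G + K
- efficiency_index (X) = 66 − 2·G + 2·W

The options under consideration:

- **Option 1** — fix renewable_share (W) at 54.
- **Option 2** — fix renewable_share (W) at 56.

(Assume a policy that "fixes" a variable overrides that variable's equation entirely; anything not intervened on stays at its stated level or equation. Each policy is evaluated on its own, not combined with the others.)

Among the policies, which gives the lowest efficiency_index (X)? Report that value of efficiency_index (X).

Option 1 (W := 54):
  G = 74
  K = 299 + 3·74 = 521
  W = 54
  X = 66 − 2·74 + 2·54 = 26
Option 2 (W := 56):
  G = 74
  K = 299 + 3·74 = 521
  W = 56
  X = 66 − 2·74 + 2·56 = 30
Comparing — Option 1: X=26, Option 2: X=30. Lowest is 26 (Option 1).

26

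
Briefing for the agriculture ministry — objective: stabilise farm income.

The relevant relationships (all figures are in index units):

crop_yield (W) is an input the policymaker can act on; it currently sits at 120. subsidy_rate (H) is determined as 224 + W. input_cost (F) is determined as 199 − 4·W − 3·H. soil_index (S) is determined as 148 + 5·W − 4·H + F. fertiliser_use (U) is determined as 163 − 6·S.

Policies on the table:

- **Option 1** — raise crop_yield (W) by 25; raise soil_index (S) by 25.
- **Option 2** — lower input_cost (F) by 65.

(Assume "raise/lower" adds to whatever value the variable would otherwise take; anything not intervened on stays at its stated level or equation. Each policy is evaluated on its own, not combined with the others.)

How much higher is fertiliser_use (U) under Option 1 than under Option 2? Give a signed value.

Option 1 (W + 25, S + 25):
  W = 120 + 25 = 145
  H = 224 + 145 = 369
  F = 199 − 4·145 − 3·369 = -1488
  S = 148 + 5·145 − 4·369 + (-1488) (+25 from intervention) = -2066
  U = 163 − 6·(-2066) = 12559
Option 2 (F − 65):
  W = 120
  H = 224 + 120 = 344
  F = 199 − 4·120 − 3·344 (−65 from intervention) = -1378
  S = 148 + 5·120 − 4·344 + (-1378) = -2006
  U = 163 − 6·(-2006) = 12199
U: 12559 − 12199 = 360

360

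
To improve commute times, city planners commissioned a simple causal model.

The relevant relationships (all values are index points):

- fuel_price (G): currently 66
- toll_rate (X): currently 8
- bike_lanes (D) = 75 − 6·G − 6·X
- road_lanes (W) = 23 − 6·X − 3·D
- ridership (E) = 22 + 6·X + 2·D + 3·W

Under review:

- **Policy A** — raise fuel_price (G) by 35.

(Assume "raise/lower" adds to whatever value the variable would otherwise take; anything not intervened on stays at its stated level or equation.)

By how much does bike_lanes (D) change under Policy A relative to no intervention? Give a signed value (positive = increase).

Baseline:
  G = 66
  X = 8
  D = 75 − 6·66 − 6·8 = -369
Policy A (G + 35):
  G = 66 + 35 = 101
  X = 8
  D = 75 − 6·101 − 6·8 = -579
Change in D: -579 − (-369) = -210

-210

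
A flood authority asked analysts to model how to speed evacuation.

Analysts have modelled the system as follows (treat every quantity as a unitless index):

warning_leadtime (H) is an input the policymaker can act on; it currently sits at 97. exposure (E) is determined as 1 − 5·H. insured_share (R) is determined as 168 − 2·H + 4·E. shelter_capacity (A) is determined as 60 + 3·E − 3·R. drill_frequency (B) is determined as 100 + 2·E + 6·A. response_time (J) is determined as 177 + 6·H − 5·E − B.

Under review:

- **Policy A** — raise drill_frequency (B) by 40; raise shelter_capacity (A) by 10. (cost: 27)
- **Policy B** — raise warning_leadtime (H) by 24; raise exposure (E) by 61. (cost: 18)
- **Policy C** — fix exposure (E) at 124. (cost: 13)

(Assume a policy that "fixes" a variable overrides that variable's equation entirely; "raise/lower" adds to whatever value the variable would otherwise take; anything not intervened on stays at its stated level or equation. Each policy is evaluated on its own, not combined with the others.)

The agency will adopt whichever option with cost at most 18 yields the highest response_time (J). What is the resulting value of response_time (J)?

Policy B (H + 24, E + 61):
  H = 97 + 24 = 121
  E = 1 − 5·121 (+61 from intervention) = -543
  R = 168 − 2·121 + 4·(-543) = -2246
  A = 60 + 3·(-543) − 3·(-2246) = 5169
  B = 100 + 2·(-543) + 6·5169 = 30028
  J = 177 + 6·121 − 5·(-543) − 30028 = -26410
Policy C (E := 124):
  H = 97
  E = 124
  R = 168 − 2·97 + 4·124 = 470
  A = 60 + 3·124 − 3·470 = -978
  B = 100 + 2·124 + 6·(-978) = -5520
  J = 177 + 6·97 − 5·124 − (-5520) = 5659
Comparing — Policy B: J=-26410, Policy C: J=5659. Highest is 5659 (Policy C).

5659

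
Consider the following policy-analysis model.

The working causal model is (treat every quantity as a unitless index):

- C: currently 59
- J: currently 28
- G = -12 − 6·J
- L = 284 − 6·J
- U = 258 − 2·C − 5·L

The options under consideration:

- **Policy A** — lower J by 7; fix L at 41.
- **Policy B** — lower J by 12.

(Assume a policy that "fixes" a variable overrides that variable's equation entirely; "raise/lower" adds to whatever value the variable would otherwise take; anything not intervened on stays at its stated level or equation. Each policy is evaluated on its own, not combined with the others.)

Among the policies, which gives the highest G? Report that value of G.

-108

Policy A (J − 7, L := 41):
  J = 28 − 7 = 21
  G = -12 − 6·21 = -138
Policy B (J − 12):
  J = 28 − 12 = 16
  G = -12 − 6·16 = -108
Comparing — Policy A: G=-138, Policy B: G=-108. Highest is -108 (Policy B).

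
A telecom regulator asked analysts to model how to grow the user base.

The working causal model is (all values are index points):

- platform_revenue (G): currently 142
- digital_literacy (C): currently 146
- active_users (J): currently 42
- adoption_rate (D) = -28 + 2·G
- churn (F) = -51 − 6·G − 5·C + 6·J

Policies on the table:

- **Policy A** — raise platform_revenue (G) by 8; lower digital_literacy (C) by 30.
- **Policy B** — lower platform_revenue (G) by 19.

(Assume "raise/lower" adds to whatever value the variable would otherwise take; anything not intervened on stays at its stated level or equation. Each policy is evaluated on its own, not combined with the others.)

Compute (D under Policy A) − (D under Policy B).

54

Policy A (G + 8, C − 30):
  G = 142 + 8 = 150
  D = -28 + 2·150 = 272
Policy B (G − 19):
  G = 142 − 19 = 123
  D = -28 + 2·123 = 218
D: 272 − 218 = 54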